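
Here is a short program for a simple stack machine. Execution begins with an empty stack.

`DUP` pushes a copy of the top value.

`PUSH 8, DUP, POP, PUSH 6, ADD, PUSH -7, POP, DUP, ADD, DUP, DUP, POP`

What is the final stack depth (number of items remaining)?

2

PUSH 8  → [8]
DUP     → [8, 8]
POP     → [8]
PUSH 6  → [8, 6]
ADD     → [14]
PUSH -7 → [14, -7]
POP     → [14]
DUP     → [14, 14]
ADD     → [28]
DUP     → [28, 28]
DUP     → [28, 28, 28]
POP     → [28, 28]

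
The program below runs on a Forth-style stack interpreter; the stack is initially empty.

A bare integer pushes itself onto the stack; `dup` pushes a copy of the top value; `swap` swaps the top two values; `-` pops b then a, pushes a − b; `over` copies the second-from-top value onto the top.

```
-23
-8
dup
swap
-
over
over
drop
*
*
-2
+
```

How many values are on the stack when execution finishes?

1

-23  : -23
-8   : -23 -8
dup  : -23 -8 -8
swap : -23 -8 -8
-    : -23 0
over : -23 0 -23
over : -23 0 -23 0
drop : -23 0 -23
*    : -23 0
*    : 0
-2   : 0 -2
+    : -2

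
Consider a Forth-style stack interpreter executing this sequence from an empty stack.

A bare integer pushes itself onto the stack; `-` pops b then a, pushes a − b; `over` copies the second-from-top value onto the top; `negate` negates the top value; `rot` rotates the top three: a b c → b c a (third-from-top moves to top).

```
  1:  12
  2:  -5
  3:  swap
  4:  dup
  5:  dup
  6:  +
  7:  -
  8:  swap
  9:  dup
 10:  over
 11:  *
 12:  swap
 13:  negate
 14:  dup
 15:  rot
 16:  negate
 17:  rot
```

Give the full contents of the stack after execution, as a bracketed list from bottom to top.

12     -> 12
-5     -> 12 -5
swap   -> -5 12
dup    -> -5 12 12
dup    -> -5 12 12 12
+      -> -5 12 24
-      -> -5 -12
swap   -> -12 -5
dup    -> -12 -5 -5
over   -> -12 -5 -5 -5
*      -> -12 -5 25
swap   -> -12 25 -5
negate -> -12 25 5
dup    -> -12 25 5 5
rot    -> -12 5 5 25
negate -> -12 5 5 -25
rot    -> -12 5 -25 5

[-12, 5, -25, 5]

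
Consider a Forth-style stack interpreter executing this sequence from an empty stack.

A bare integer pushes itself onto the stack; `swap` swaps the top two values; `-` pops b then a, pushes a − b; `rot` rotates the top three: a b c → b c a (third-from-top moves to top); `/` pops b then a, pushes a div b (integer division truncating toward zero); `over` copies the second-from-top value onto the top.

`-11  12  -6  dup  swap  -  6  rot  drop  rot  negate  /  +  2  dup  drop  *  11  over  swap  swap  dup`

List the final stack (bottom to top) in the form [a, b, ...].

[0, 11, 0, 0]

-11    : [-11]
12     : [-11, 12]
-6     : [-11, 12, -6]
dup    : [-11, 12, -6, -6]
swap   : [-11, 12, -6, -6]
-      : [-11, 12, 0]
6      : [-11, 12, 0, 6]
rot    : [-11, 0, 6, 12]
drop   : [-11, 0, 6]
rot    : [0, 6, -11]
negate : [0, 6, 11]
/      : [0, 0]
+      : [0]
2      : [0, 2]
dup    : [0, 2, 2]
drop   : [0, 2]
*      : [0]
11     : [0, 11]
over   : [0, 11, 0]
swap   : [0, 0, 11]
swap   : [0, 11, 0]
dup    : [0, 11, 0, 0]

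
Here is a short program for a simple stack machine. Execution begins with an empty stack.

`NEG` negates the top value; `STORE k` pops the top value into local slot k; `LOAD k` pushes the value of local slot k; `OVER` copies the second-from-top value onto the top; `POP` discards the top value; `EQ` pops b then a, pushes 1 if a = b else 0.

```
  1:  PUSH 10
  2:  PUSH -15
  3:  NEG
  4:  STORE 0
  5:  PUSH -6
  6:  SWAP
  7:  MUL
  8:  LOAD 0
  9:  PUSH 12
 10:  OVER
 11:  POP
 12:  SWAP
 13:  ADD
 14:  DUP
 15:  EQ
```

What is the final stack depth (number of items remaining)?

2

PUSH 10  -> 10
PUSH -15 -> 10 -15
NEG      -> 10 15
STORE 0  -> 10
PUSH -6  -> 10 -6
SWAP     -> -6 10
MUL      -> -60
LOAD 0   -> -60 15
PUSH 12  -> -60 15 12
OVER     -> -60 15 12 15
POP      -> -60 15 12
SWAP     -> -60 12 15
ADD      -> -60 27
DUP      -> -60 27 27
EQ       -> -60 1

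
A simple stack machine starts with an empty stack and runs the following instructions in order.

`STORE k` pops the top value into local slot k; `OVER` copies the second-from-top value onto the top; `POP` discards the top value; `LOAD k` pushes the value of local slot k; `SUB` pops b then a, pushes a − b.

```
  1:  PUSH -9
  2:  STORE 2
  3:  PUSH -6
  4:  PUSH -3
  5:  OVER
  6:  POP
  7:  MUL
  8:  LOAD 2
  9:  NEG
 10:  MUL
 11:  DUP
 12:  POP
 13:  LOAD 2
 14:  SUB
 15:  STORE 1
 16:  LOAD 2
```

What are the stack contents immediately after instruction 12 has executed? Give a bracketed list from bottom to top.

[162]

PUSH -9 -> -9
STORE 2 -> (empty)
PUSH -6 -> -6
PUSH -3 -> -6 -3
OVER    -> -6 -3 -6
POP     -> -6 -3
MUL     -> 18
LOAD 2  -> 18 -9
NEG     -> 18 9
MUL     -> 162
DUP     -> 162 162
POP     -> 162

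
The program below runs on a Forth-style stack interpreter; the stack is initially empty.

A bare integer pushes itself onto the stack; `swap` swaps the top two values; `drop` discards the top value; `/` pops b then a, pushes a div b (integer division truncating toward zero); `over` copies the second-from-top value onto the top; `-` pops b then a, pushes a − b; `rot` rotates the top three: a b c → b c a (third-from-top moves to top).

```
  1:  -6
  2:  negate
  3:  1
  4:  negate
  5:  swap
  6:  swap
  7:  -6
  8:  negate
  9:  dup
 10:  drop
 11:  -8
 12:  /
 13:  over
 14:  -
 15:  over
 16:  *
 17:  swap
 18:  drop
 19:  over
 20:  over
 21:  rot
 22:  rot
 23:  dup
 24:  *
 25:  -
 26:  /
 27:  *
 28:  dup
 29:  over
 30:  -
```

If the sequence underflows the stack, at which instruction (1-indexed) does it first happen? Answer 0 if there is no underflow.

0

-6     → [-6]
negate → [6]
1      → [6, 1]
negate → [6, -1]
swap   → [-1, 6]
swap   → [6, -1]
-6     → [6, -1, -6]
negate → [6, -1, 6]
dup    → [6, -1, 6, 6]
drop   → [6, -1, 6]
-8     → [6, -1, 6, -8]
/      → [6, -1, 0]
over   → [6, -1, 0, -1]
-      → [6, -1, 1]
over   → [6, -1, 1, -1]
*      → [6, -1, -1]
swap   → [6, -1, -1]
drop   → [6, -1]
over   → [6, -1, 6]
over   → [6, -1, 6, -1]
rot    → [6, 6, -1, -1]
rot    → [6, -1, -1, 6]
dup    → [6, -1, -1, 6, 6]
*      → [6, -1, -1, 36]
-      → [6, -1, -37]
/      → [6, 0]
*      → [0]
dup    → [0, 0]
over   → [0, 0, 0]
-      → [0, 0]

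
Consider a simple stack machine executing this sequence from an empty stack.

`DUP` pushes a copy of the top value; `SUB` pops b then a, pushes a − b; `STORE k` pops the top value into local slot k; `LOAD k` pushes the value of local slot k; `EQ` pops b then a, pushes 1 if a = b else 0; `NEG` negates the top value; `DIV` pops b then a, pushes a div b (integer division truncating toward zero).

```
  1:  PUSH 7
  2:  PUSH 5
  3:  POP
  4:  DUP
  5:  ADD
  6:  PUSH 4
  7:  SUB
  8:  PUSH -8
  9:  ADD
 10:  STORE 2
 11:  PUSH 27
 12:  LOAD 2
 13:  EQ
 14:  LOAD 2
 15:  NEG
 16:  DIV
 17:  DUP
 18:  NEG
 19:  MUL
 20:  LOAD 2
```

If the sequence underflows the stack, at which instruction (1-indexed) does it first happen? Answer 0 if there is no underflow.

PUSH 7   [7]
PUSH 5   [7, 5]
POP      [7]
DUP      [7, 7]
ADD      [14]
PUSH 4   [14, 4]
SUB      [10]
PUSH -8  [10, -8]
ADD      [2]
STORE 2  []
PUSH 27  [27]
LOAD 2   [27, 2]
EQ       [0]
LOAD 2   [0, 2]
NEG      [0, -2]
DIV      [0]
DUP      [0, 0]
NEG      [0, 0]
MUL      [0]
LOAD 2   [0, 2]

0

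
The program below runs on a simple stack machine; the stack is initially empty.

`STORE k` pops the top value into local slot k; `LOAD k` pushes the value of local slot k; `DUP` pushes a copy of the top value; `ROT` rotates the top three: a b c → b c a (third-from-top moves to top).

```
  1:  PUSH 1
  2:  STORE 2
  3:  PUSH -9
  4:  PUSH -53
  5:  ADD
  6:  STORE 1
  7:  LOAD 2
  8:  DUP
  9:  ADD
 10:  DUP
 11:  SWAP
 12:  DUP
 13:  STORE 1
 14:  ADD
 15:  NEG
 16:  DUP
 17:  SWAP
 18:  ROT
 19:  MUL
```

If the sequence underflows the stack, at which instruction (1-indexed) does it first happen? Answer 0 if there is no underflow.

PUSH 1    1
STORE 2   (empty)
PUSH -9   -9
PUSH -53  -9 -53
ADD       -62
STORE 1   (empty)
LOAD 2    1
DUP       1 1
ADD       2
DUP       2 2
SWAP      2 2
DUP       2 2 2
STORE 1   2 2
ADD       4
NEG       -4
DUP       -4 -4
SWAP      -4 -4
ROT  — needs 3 operands, stack has 2 → underflow

18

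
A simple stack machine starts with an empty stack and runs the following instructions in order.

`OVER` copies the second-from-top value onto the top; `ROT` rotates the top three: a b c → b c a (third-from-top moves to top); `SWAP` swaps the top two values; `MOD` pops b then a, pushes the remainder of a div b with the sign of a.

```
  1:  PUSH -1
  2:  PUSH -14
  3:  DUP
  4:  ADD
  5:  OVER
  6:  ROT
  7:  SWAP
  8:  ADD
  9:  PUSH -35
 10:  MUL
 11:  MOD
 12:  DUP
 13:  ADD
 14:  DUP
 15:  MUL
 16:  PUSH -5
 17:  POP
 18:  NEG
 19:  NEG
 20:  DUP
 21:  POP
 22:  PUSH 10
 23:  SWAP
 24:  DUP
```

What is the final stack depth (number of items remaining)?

3

PUSH -1  -> [-1]
PUSH -14 -> [-1, -14]
DUP      -> [-1, -14, -14]
ADD      -> [-1, -28]
OVER     -> [-1, -28, -1]
ROT      -> [-28, -1, -1]
SWAP     -> [-28, -1, -1]
ADD      -> [-28, -2]
PUSH -35 -> [-28, -2, -35]
MUL      -> [-28, 70]
MOD      -> [-28]
DUP      -> [-28, -28]
ADD      -> [-56]
DUP      -> [-56, -56]
MUL      -> [3136]
PUSH -5  -> [3136, -5]
POP      -> [3136]
NEG      -> [-3136]
NEG      -> [3136]
DUP      -> [3136, 3136]
POP      -> [3136]
PUSH 10  -> [3136, 10]
SWAP     -> [10, 3136]
DUP      -> [10, 3136, 3136]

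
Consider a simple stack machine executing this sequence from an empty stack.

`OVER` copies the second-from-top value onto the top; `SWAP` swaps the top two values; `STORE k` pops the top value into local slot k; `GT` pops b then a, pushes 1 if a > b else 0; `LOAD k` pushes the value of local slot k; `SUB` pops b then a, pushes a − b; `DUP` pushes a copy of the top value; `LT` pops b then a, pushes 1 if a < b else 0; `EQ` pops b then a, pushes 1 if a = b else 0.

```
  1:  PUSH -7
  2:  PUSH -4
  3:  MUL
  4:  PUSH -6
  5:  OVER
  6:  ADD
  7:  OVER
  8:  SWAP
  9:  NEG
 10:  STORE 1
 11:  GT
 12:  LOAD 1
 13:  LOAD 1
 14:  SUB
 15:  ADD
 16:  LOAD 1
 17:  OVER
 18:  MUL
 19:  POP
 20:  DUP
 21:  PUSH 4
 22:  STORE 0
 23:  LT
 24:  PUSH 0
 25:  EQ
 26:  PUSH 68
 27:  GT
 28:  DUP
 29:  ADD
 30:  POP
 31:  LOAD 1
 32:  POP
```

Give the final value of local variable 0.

PUSH -7 -> [-7]
PUSH -4 -> [-7, -4]
MUL     -> [28]
PUSH -6 -> [28, -6]
OVER    -> [28, -6, 28]
ADD     -> [28, 22]
OVER    -> [28, 22, 28]
SWAP    -> [28, 28, 22]
NEG     -> [28, 28, -22]
STORE 1 -> [28, 28]
GT      -> [0]
LOAD 1  -> [0, -22]
LOAD 1  -> [0, -22, -22]
SUB     -> [0, 0]
ADD     -> [0]
LOAD 1  -> [0, -22]
OVER    -> [0, -22, 0]
MUL     -> [0, 0]
POP     -> [0]
DUP     -> [0, 0]
PUSH 4  -> [0, 0, 4]
STORE 0 -> [0, 0]
LT      -> [0]
PUSH 0  -> [0, 0]
EQ      -> [1]
PUSH 68 -> [1, 68]
GT      -> [0]
DUP     -> [0, 0]
ADD     -> [0]
POP     -> []
LOAD 1  -> [-22]
POP     -> []

4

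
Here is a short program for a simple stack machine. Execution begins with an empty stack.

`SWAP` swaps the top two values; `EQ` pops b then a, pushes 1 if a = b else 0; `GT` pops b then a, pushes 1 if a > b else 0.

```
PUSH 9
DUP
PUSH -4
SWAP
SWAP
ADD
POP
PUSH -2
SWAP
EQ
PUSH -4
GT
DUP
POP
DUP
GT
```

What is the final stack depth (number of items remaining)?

1

PUSH 9   9
DUP      9 9
PUSH -4  9 9 -4
SWAP     9 -4 9
SWAP     9 9 -4
ADD      9 5
POP      9
PUSH -2  9 -2
SWAP     -2 9
EQ       0
PUSH -4  0 -4
GT       1
DUP      1 1
POP      1
DUP      1 1
GT       0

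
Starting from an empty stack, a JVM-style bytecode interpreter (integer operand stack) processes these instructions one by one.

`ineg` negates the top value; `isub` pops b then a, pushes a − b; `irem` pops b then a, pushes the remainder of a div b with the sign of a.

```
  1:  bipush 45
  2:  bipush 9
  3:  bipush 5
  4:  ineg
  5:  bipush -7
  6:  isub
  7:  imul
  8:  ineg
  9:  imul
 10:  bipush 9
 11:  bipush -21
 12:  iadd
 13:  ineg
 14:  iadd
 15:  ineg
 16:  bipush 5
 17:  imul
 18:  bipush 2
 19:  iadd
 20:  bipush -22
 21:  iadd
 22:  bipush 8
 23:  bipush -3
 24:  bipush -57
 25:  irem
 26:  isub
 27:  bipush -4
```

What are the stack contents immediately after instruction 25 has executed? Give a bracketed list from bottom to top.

bipush 45   45
bipush 9    45 9
bipush 5    45 9 5
ineg        45 9 -5
bipush -7   45 9 -5 -7
isub        45 9 2
imul        45 18
ineg        45 -18
imul        -810
bipush 9    -810 9
bipush -21  -810 9 -21
iadd        -810 -12
ineg        -810 12
iadd        -798
ineg        798
bipush 5    798 5
imul        3990
bipush 2    3990 2
iadd        3992
bipush -22  3992 -22
iadd        3970
bipush 8    3970 8
bipush -3   3970 8 -3
bipush -57  3970 8 -3 -57
irem        3970 8 -3

[3970, 8, -3]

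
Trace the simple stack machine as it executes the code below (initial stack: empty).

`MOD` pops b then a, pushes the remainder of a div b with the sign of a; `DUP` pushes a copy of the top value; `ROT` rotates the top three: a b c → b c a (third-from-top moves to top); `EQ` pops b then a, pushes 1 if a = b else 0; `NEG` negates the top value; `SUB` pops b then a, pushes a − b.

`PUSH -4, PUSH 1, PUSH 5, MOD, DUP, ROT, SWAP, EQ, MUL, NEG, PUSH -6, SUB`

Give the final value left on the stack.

PUSH -4 → -4
PUSH 1  → -4 1
PUSH 5  → -4 1 5
MOD     → -4 1
DUP     → -4 1 1
ROT     → 1 1 -4
SWAP    → 1 -4 1
EQ      → 1 0
MUL     → 0
NEG     → 0
PUSH -6 → 0 -6
SUB     → 6

6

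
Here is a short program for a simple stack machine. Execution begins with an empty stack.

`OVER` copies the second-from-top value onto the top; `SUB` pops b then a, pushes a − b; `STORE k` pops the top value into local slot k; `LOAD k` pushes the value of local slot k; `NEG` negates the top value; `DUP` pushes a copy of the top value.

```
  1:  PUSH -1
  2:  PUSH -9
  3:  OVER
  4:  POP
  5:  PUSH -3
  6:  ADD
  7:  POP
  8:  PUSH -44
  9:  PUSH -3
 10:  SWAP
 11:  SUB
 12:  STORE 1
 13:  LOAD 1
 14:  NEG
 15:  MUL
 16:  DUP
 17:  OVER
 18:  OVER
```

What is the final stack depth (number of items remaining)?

4

PUSH -1   -1
PUSH -9   -1 -9
OVER      -1 -9 -1
POP       -1 -9
PUSH -3   -1 -9 -3
ADD       -1 -12
POP       -1
PUSH -44  -1 -44
PUSH -3   -1 -44 -3
SWAP      -1 -3 -44
SUB       -1 41
STORE 1   -1
LOAD 1    -1 41
NEG       -1 -41
MUL       41
DUP       41 41
OVER      41 41 41
OVER      41 41 41 41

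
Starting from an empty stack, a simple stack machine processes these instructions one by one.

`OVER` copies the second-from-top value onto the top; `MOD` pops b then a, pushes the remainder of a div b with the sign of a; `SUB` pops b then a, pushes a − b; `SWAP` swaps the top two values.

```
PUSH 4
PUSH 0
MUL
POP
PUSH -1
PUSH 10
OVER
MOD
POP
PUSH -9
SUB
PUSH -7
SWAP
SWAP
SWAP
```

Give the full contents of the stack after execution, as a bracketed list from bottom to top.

[-7, 8]

PUSH 4  → 4
PUSH 0  → 4 0
MUL     → 0
POP     → (empty)
PUSH -1 → -1
PUSH 10 → -1 10
OVER    → -1 10 -1
MOD     → -1 0
POP     → -1
PUSH -9 → -1 -9
SUB     → 8
PUSH -7 → 8 -7
SWAP    → -7 8
SWAP    → 8 -7
SWAP    → -7 8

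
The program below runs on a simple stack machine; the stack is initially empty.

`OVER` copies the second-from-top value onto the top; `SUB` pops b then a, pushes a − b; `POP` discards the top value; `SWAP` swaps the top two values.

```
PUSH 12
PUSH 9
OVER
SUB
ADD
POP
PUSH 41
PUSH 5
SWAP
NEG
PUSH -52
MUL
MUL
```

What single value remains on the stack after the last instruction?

PUSH 12   [12]
PUSH 9    [12, 9]
OVER      [12, 9, 12]
SUB       [12, -3]
ADD       [9]
POP       []
PUSH 41   [41]
PUSH 5    [41, 5]
SWAP      [5, 41]
NEG       [5, -41]
PUSH -52  [5, -41, -52]
MUL       [5, 2132]
MUL       [10660]

10660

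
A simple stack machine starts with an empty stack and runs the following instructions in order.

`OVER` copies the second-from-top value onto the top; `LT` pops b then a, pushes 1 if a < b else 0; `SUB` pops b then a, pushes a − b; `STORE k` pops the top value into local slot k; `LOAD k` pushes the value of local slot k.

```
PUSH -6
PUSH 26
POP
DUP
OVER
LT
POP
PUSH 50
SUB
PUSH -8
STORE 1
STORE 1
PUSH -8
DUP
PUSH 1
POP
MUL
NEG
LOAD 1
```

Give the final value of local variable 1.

-56

PUSH -6 -> -6
PUSH 26 -> -6 26
POP     -> -6
DUP     -> -6 -6
OVER    -> -6 -6 -6
LT      -> -6 0
POP     -> -6
PUSH 50 -> -6 50
SUB     -> -56
PUSH -8 -> -56 -8
STORE 1 -> -56
STORE 1 -> (empty)
PUSH -8 -> -8
DUP     -> -8 -8
PUSH 1  -> -8 -8 1
POP     -> -8 -8
MUL     -> 64
NEG     -> -64
LOAD 1  -> -64 -56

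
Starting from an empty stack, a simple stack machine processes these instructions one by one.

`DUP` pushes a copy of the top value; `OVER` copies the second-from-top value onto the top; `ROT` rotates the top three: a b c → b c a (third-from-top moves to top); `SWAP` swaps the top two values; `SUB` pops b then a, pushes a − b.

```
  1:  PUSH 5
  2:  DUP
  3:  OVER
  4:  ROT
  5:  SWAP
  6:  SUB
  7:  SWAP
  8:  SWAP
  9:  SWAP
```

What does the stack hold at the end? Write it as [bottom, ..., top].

PUSH 5 -> 5
DUP    -> 5 5
OVER   -> 5 5 5
ROT    -> 5 5 5
SWAP   -> 5 5 5
SUB    -> 5 0
SWAP   -> 0 5
SWAP   -> 5 0
SWAP   -> 0 5

[0, 5]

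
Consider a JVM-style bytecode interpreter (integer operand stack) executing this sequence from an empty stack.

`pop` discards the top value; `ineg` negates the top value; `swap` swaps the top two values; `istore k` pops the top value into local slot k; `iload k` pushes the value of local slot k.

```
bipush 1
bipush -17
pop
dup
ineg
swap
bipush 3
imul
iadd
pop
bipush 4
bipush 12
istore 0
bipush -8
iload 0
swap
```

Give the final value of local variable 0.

12

bipush 1   → 1
bipush -17 → 1 -17
pop        → 1
dup        → 1 1
ineg       → 1 -1
swap       → -1 1
bipush 3   → -1 1 3
imul       → -1 3
iadd       → 2
pop        → (empty)
bipush 4   → 4
bipush 12  → 4 12
istore 0   → 4
bipush -8  → 4 -8
iload 0    → 4 -8 12
swap       → 4 12 -8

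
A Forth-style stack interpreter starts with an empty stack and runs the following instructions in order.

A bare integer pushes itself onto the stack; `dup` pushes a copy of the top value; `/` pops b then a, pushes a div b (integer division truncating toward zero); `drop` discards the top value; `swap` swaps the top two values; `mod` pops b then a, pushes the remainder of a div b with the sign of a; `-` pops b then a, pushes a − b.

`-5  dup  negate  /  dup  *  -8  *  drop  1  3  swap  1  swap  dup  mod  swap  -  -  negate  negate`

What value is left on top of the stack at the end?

-5      [-5]
dup     [-5, -5]
negate  [-5, 5]
/       [-1]
dup     [-1, -1]
*       [1]
-8      [1, -8]
*       [-8]
drop    []
1       [1]
3       [1, 3]
swap    [3, 1]
1       [3, 1, 1]
swap    [3, 1, 1]
dup     [3, 1, 1, 1]
mod     [3, 1, 0]
swap    [3, 0, 1]
-       [3, -1]
-       [4]
negate  [-4]
negate  [4]

4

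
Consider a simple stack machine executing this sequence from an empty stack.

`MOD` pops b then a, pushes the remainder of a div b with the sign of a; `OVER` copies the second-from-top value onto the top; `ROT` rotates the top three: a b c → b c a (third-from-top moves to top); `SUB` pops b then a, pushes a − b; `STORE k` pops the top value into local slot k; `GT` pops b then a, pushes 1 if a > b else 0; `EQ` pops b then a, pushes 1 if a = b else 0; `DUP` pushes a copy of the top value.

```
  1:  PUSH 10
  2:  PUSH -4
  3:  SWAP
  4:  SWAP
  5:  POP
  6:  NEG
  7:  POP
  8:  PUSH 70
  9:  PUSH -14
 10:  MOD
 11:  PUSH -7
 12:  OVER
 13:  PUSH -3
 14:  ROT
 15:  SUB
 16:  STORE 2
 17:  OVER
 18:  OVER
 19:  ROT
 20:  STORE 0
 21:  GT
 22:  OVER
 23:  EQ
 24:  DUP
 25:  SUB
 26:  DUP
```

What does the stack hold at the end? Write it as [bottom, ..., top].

PUSH 10   10
PUSH -4   10 -4
SWAP      -4 10
SWAP      10 -4
POP       10
NEG       -10
POP       (empty)
PUSH 70   70
PUSH -14  70 -14
MOD       0
PUSH -7   0 -7
OVER      0 -7 0
PUSH -3   0 -7 0 -3
ROT       0 0 -3 -7
SUB       0 0 4
STORE 2   0 0
OVER      0 0 0
OVER      0 0 0 0
ROT       0 0 0 0
STORE 0   0 0 0
GT        0 0
OVER      0 0 0
EQ        0 1
DUP       0 1 1
SUB       0 0
DUP       0 0 0

[0, 0, 0]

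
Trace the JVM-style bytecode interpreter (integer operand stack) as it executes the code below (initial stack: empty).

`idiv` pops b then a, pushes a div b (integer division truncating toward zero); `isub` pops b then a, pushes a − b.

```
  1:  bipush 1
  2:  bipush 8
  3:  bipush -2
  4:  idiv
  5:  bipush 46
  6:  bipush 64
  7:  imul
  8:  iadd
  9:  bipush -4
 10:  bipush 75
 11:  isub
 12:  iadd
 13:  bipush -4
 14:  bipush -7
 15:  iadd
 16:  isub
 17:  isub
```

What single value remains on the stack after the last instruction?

-2871

bipush 1  : [1]
bipush 8  : [1, 8]
bipush -2 : [1, 8, -2]
idiv      : [1, -4]
bipush 46 : [1, -4, 46]
bipush 64 : [1, -4, 46, 64]
imul      : [1, -4, 2944]
iadd      : [1, 2940]
bipush -4 : [1, 2940, -4]
bipush 75 : [1, 2940, -4, 75]
isub      : [1, 2940, -79]
iadd      : [1, 2861]
bipush -4 : [1, 2861, -4]
bipush -7 : [1, 2861, -4, -7]
iadd      : [1, 2861, -11]
isub      : [1, 2872]
isub      : [-2871]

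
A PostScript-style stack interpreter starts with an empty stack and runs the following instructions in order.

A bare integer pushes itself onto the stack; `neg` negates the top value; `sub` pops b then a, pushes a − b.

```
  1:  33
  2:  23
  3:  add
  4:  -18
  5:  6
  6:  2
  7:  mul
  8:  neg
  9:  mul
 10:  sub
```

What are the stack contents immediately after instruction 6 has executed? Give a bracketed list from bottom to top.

[56, -18, 6, 2]

33   33
23   33 23
add  56
-18  56 -18
6    56 -18 6
2    56 -18 6 2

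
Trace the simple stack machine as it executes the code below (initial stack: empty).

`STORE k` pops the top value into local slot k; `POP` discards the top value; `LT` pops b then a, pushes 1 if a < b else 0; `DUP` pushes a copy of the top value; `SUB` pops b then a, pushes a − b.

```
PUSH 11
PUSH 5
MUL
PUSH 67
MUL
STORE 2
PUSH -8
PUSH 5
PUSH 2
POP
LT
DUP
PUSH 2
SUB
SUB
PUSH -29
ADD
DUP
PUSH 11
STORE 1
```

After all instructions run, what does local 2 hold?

3685

PUSH 11  -> [11]
PUSH 5   -> [11, 5]
MUL      -> [55]
PUSH 67  -> [55, 67]
MUL      -> [3685]
STORE 2  -> []
PUSH -8  -> [-8]
PUSH 5   -> [-8, 5]
PUSH 2   -> [-8, 5, 2]
POP      -> [-8, 5]
LT       -> [1]
DUP      -> [1, 1]
PUSH 2   -> [1, 1, 2]
SUB      -> [1, -1]
SUB      -> [2]
PUSH -29 -> [2, -29]
ADD      -> [-27]
DUP      -> [-27, -27]
PUSH 11  -> [-27, -27, 11]
STORE 1  -> [-27, -27]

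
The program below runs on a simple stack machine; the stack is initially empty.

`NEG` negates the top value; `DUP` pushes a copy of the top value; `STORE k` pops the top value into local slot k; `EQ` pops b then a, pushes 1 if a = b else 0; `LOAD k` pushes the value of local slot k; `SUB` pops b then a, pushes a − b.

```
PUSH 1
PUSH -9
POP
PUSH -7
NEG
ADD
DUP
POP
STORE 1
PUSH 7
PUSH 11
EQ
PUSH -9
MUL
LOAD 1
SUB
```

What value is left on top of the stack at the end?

-8

PUSH 1  → [1]
PUSH -9 → [1, -9]
POP     → [1]
PUSH -7 → [1, -7]
NEG     → [1, 7]
ADD     → [8]
DUP     → [8, 8]
POP     → [8]
STORE 1 → []
PUSH 7  → [7]
PUSH 11 → [7, 11]
EQ      → [0]
PUSH -9 → [0, -9]
MUL     → [0]
LOAD 1  → [0, 8]
SUB     → [-8]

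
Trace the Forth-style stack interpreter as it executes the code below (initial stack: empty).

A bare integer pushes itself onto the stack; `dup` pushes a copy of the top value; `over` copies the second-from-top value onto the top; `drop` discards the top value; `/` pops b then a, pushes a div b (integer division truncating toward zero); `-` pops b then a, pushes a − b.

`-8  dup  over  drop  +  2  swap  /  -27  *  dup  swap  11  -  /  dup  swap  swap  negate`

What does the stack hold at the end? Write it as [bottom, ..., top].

[0, 0]

-8     → -8
dup    → -8 -8
over   → -8 -8 -8
drop   → -8 -8
+      → -16
2      → -16 2
swap   → 2 -16
/      → 0
-27    → 0 -27
*      → 0
dup    → 0 0
swap   → 0 0
11     → 0 0 11
-      → 0 -11
/      → 0
dup    → 0 0
swap   → 0 0
swap   → 0 0
negate → 0 0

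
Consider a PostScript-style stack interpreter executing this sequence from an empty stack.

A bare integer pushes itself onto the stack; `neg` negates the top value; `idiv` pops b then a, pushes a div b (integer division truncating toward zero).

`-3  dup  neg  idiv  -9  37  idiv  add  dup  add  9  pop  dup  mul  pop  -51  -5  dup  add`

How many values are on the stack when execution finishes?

2

-3   → -3
dup  → -3 -3
neg  → -3 3
idiv → -1
-9   → -1 -9
37   → -1 -9 37
idiv → -1 0
add  → -1
dup  → -1 -1
add  → -2
9    → -2 9
pop  → -2
dup  → -2 -2
mul  → 4
pop  → (empty)
-51  → -51
-5   → -51 -5
dup  → -51 -5 -5
add  → -51 -10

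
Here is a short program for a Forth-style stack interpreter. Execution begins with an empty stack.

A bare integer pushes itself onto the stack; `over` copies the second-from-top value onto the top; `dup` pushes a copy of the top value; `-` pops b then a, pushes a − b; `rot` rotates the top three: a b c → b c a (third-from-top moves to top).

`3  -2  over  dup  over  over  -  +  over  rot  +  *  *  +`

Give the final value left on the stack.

3    : [3]
-2   : [3, -2]
over : [3, -2, 3]
dup  : [3, -2, 3, 3]
over : [3, -2, 3, 3, 3]
over : [3, -2, 3, 3, 3, 3]
-    : [3, -2, 3, 3, 0]
+    : [3, -2, 3, 3]
over : [3, -2, 3, 3, 3]
rot  : [3, -2, 3, 3, 3]
+    : [3, -2, 3, 6]
*    : [3, -2, 18]
*    : [3, -36]
+    : [-33]

-33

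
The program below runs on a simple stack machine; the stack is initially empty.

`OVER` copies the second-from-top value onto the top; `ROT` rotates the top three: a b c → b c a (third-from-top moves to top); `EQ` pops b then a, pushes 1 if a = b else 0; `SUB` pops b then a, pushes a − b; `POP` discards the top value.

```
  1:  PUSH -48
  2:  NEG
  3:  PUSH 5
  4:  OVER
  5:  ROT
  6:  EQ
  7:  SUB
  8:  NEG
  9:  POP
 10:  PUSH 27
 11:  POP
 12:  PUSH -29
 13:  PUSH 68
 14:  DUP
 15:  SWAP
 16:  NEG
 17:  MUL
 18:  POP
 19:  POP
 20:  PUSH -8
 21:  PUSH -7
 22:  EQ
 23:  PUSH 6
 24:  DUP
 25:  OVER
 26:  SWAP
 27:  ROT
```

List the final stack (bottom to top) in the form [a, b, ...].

[0, 6, 6, 6]

PUSH -48 -> [-48]
NEG      -> [48]
PUSH 5   -> [48, 5]
OVER     -> [48, 5, 48]
ROT      -> [5, 48, 48]
EQ       -> [5, 1]
SUB      -> [4]
NEG      -> [-4]
POP      -> []
PUSH 27  -> [27]
POP      -> []
PUSH -29 -> [-29]
PUSH 68  -> [-29, 68]
DUP      -> [-29, 68, 68]
SWAP     -> [-29, 68, 68]
NEG      -> [-29, 68, -68]
MUL      -> [-29, -4624]
POP      -> [-29]
POP      -> []
PUSH -8  -> [-8]
PUSH -7  -> [-8, -7]
EQ       -> [0]
PUSH 6   -> [0, 6]
DUP      -> [0, 6, 6]
OVER     -> [0, 6, 6, 6]
SWAP     -> [0, 6, 6, 6]
ROT      -> [0, 6, 6, 6]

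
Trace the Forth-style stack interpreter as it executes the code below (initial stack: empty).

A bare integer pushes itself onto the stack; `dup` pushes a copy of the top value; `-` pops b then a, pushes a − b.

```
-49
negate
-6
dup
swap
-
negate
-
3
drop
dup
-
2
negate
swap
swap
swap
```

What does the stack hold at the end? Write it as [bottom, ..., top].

[-2, 0]

-49    : -49
negate : 49
-6     : 49 -6
dup    : 49 -6 -6
swap   : 49 -6 -6
-      : 49 0
negate : 49 0
-      : 49
3      : 49 3
drop   : 49
dup    : 49 49
-      : 0
2      : 0 2
negate : 0 -2
swap   : -2 0
swap   : 0 -2
swap   : -2 0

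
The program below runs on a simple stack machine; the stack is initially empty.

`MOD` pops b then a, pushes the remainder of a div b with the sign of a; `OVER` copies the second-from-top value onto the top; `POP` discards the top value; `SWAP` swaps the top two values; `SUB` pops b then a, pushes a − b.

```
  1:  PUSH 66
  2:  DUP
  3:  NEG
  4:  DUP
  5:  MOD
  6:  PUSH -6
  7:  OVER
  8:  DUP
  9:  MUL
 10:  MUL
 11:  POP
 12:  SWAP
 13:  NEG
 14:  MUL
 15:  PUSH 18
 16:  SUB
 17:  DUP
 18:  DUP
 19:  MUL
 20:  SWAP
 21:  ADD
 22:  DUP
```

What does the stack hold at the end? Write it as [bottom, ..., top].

PUSH 66 : [66]
DUP     : [66, 66]
NEG     : [66, -66]
DUP     : [66, -66, -66]
MOD     : [66, 0]
PUSH -6 : [66, 0, -6]
OVER    : [66, 0, -6, 0]
DUP     : [66, 0, -6, 0, 0]
MUL     : [66, 0, -6, 0]
MUL     : [66, 0, 0]
POP     : [66, 0]
SWAP    : [0, 66]
NEG     : [0, -66]
MUL     : [0]
PUSH 18 : [0, 18]
SUB     : [-18]
DUP     : [-18, -18]
DUP     : [-18, -18, -18]
MUL     : [-18, 324]
SWAP    : [324, -18]
ADD     : [306]
DUP     : [306, 306]

[306, 306]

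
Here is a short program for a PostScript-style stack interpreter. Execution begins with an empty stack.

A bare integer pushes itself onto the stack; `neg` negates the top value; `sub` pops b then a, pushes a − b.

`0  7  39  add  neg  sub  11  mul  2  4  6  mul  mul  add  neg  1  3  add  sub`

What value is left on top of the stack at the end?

0   : 0
7   : 0 7
39  : 0 7 39
add : 0 46
neg : 0 -46
sub : 46
11  : 46 11
mul : 506
2   : 506 2
4   : 506 2 4
6   : 506 2 4 6
mul : 506 2 24
mul : 506 48
add : 554
neg : -554
1   : -554 1
3   : -554 1 3
add : -554 4
sub : -558

-558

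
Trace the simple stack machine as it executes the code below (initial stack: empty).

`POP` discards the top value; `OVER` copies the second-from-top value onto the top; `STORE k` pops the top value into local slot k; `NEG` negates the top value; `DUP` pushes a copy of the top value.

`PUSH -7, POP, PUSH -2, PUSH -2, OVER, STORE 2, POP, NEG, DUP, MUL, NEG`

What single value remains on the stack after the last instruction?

-4

PUSH -7 -> [-7]
POP     -> []
PUSH -2 -> [-2]
PUSH -2 -> [-2, -2]
OVER    -> [-2, -2, -2]
STORE 2 -> [-2, -2]
POP     -> [-2]
NEG     -> [2]
DUP     -> [2, 2]
MUL     -> [4]
NEG     -> [-4]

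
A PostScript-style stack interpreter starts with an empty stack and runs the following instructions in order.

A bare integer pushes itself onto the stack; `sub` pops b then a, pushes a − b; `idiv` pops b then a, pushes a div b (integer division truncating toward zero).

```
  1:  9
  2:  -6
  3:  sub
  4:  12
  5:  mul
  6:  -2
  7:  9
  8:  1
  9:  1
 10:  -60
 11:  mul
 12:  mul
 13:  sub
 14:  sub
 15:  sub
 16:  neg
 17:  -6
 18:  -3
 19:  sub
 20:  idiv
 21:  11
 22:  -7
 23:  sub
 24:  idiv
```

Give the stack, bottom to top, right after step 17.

9   → 9
-6  → 9 -6
sub → 15
12  → 15 12
mul → 180
-2  → 180 -2
9   → 180 -2 9
1   → 180 -2 9 1
1   → 180 -2 9 1 1
-60 → 180 -2 9 1 1 -60
mul → 180 -2 9 1 -60
mul → 180 -2 9 -60
sub → 180 -2 69
sub → 180 -71
sub → 251
neg → -251
-6  → -251 -6

[-251, -6]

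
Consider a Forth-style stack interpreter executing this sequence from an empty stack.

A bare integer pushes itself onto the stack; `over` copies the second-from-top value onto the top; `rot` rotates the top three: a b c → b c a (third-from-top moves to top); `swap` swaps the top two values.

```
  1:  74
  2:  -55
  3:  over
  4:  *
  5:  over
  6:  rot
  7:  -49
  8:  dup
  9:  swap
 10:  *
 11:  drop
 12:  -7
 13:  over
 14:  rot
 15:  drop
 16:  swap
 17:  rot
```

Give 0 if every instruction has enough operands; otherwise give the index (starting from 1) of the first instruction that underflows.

0

74   → [74]
-55  → [74, -55]
over → [74, -55, 74]
*    → [74, -4070]
over → [74, -4070, 74]
rot  → [-4070, 74, 74]
-49  → [-4070, 74, 74, -49]
dup  → [-4070, 74, 74, -49, -49]
swap → [-4070, 74, 74, -49, -49]
*    → [-4070, 74, 74, 2401]
drop → [-4070, 74, 74]
-7   → [-4070, 74, 74, -7]
over → [-4070, 74, 74, -7, 74]
rot  → [-4070, 74, -7, 74, 74]
drop → [-4070, 74, -7, 74]
swap → [-4070, 74, 74, -7]
rot  → [-4070, 74, -7, 74]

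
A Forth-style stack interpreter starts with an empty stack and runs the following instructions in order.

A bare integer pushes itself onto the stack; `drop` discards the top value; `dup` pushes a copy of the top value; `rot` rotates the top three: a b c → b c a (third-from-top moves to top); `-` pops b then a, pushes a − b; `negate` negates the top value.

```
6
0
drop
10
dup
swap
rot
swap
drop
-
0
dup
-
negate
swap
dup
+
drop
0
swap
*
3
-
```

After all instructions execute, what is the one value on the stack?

6      : [6]
0      : [6, 0]
drop   : [6]
10     : [6, 10]
dup    : [6, 10, 10]
swap   : [6, 10, 10]
rot    : [10, 10, 6]
swap   : [10, 6, 10]
drop   : [10, 6]
-      : [4]
0      : [4, 0]
dup    : [4, 0, 0]
-      : [4, 0]
negate : [4, 0]
swap   : [0, 4]
dup    : [0, 4, 4]
+      : [0, 8]
drop   : [0]
0      : [0, 0]
swap   : [0, 0]
*      : [0]
3      : [0, 3]
-      : [-3]

-3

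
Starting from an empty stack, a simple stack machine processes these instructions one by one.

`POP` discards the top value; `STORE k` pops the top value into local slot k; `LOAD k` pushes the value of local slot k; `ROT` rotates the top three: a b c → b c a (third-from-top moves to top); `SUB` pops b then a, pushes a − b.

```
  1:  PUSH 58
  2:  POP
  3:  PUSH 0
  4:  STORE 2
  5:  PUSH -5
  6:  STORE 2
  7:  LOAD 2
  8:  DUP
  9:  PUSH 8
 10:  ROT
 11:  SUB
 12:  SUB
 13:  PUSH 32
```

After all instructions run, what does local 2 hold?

-5

PUSH 58 -> 58
POP     -> (empty)
PUSH 0  -> 0
STORE 2 -> (empty)
PUSH -5 -> -5
STORE 2 -> (empty)
LOAD 2  -> -5
DUP     -> -5 -5
PUSH 8  -> -5 -5 8
ROT     -> -5 8 -5
SUB     -> -5 13
SUB     -> -18
PUSH 32 -> -18 32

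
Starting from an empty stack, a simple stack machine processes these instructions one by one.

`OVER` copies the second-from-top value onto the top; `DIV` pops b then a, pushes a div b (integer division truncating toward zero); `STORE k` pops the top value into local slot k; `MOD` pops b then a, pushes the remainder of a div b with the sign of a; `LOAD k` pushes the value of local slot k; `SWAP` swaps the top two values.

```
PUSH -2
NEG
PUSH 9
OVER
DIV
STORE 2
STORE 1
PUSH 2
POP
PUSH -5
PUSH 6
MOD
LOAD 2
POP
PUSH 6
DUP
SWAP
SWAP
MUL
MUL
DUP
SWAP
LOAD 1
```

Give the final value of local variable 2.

4

PUSH -2 → [-2]
NEG     → [2]
PUSH 9  → [2, 9]
OVER    → [2, 9, 2]
DIV     → [2, 4]
STORE 2 → [2]
STORE 1 → []
PUSH 2  → [2]
POP     → []
PUSH -5 → [-5]
PUSH 6  → [-5, 6]
MOD     → [-5]
LOAD 2  → [-5, 4]
POP     → [-5]
PUSH 6  → [-5, 6]
DUP     → [-5, 6, 6]
SWAP    → [-5, 6, 6]
SWAP    → [-5, 6, 6]
MUL     → [-5, 36]
MUL     → [-180]
DUP     → [-180, -180]
SWAP    → [-180, -180]
LOAD 1  → [-180, -180, 2]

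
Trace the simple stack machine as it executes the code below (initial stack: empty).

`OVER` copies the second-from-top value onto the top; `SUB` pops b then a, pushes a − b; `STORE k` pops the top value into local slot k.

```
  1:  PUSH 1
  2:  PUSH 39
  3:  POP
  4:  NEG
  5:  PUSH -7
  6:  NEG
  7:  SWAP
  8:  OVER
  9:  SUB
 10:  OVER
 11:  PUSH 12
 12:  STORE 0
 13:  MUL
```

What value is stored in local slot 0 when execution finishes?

PUSH 1   [1]
PUSH 39  [1, 39]
POP      [1]
NEG      [-1]
PUSH -7  [-1, -7]
NEG      [-1, 7]
SWAP     [7, -1]
OVER     [7, -1, 7]
SUB      [7, -8]
OVER     [7, -8, 7]
PUSH 12  [7, -8, 7, 12]
STORE 0  [7, -8, 7]
MUL      [7, -56]

12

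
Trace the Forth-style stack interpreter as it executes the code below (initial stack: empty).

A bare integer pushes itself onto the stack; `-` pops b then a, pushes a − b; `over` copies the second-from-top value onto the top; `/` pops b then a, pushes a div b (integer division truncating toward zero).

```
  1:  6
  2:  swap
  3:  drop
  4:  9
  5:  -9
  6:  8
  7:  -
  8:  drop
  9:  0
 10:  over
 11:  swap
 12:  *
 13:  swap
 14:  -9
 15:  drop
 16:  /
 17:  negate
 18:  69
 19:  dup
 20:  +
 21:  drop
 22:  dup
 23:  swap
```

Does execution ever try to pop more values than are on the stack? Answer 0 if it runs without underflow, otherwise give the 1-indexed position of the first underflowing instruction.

2

6  [6]
swap  — needs 2 operands, stack has 1 → underflow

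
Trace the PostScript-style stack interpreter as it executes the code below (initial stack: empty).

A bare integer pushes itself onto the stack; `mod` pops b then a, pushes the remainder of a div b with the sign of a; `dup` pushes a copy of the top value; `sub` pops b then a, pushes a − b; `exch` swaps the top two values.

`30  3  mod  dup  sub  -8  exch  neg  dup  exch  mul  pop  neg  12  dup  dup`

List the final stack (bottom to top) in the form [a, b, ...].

30    [30]
3     [30, 3]
mod   [0]
dup   [0, 0]
sub   [0]
-8    [0, -8]
exch  [-8, 0]
neg   [-8, 0]
dup   [-8, 0, 0]
exch  [-8, 0, 0]
mul   [-8, 0]
pop   [-8]
neg   [8]
12    [8, 12]
dup   [8, 12, 12]
dup   [8, 12, 12, 12]

[8, 12, 12, 12]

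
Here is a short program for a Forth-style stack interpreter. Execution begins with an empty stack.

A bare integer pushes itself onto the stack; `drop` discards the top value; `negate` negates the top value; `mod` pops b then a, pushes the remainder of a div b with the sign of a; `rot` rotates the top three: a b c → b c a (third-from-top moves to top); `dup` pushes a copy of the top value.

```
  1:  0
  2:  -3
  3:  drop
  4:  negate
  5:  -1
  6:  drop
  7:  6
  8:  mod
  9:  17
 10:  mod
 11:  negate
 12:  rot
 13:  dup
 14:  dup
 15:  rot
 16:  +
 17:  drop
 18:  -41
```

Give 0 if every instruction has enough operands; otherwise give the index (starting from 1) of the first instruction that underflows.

12

0       0
-3      0 -3
drop    0
negate  0
-1      0 -1
drop    0
6       0 6
mod     0
17      0 17
mod     0
negate  0
rot  — needs 3 operands, stack has 1 → underflow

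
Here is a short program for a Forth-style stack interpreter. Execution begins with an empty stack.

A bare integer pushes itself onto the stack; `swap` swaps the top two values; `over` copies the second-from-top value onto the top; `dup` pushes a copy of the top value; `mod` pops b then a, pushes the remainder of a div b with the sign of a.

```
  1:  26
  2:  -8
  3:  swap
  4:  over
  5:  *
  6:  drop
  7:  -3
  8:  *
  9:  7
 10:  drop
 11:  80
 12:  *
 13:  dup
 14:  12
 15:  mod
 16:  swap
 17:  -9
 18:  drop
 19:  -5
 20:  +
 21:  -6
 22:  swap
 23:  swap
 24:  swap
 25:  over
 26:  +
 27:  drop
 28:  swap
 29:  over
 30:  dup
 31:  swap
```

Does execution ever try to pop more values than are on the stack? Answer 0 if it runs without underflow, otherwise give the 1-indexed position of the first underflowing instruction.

0

26   -> 26
-8   -> 26 -8
swap -> -8 26
over -> -8 26 -8
*    -> -8 -208
drop -> -8
-3   -> -8 -3
*    -> 24
7    -> 24 7
drop -> 24
80   -> 24 80
*    -> 1920
dup  -> 1920 1920
12   -> 1920 1920 12
mod  -> 1920 0
swap -> 0 1920
-9   -> 0 1920 -9
drop -> 0 1920
-5   -> 0 1920 -5
+    -> 0 1915
-6   -> 0 1915 -6
swap -> 0 -6 1915
swap -> 0 1915 -6
swap -> 0 -6 1915
over -> 0 -6 1915 -6
+    -> 0 -6 1909
drop -> 0 -6
swap -> -6 0
over -> -6 0 -6
dup  -> -6 0 -6 -6
swap -> -6 0 -6 -6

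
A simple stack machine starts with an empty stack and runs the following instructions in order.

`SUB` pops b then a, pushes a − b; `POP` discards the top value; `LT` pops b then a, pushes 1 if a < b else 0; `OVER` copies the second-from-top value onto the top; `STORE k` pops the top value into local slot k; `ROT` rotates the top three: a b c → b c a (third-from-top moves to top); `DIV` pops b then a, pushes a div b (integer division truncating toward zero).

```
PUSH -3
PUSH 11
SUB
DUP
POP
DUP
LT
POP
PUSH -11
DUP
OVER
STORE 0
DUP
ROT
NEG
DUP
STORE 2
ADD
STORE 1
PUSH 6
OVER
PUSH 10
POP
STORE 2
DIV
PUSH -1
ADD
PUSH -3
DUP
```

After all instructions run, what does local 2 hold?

-11

PUSH -3   -3
PUSH 11   -3 11
SUB       -14
DUP       -14 -14
POP       -14
DUP       -14 -14
LT        0
POP       (empty)
PUSH -11  -11
DUP       -11 -11
OVER      -11 -11 -11
STORE 0   -11 -11
DUP       -11 -11 -11
ROT       -11 -11 -11
NEG       -11 -11 11
DUP       -11 -11 11 11
STORE 2   -11 -11 11
ADD       -11 0
STORE 1   -11
PUSH 6    -11 6
OVER      -11 6 -11
PUSH 10   -11 6 -11 10
POP       -11 6 -11
STORE 2   -11 6
DIV       -1
PUSH -1   -1 -1
ADD       -2
PUSH -3   -2 -3
DUP       -2 -3 -3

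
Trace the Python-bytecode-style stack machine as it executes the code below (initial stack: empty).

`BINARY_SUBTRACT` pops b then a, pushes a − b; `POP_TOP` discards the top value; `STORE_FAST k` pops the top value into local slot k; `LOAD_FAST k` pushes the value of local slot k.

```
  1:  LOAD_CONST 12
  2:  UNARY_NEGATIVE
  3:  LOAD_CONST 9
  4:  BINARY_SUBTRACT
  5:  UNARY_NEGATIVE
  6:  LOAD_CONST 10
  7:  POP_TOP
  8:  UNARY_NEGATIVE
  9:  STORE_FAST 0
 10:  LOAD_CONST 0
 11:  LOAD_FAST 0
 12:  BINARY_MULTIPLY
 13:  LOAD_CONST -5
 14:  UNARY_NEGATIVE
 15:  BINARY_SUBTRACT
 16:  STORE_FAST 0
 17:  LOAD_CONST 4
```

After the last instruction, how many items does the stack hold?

LOAD_CONST 12   → 12
UNARY_NEGATIVE  → -12
LOAD_CONST 9    → -12 9
BINARY_SUBTRACT → -21
UNARY_NEGATIVE  → 21
LOAD_CONST 10   → 21 10
POP_TOP         → 21
UNARY_NEGATIVE  → -21
STORE_FAST 0    → (empty)
LOAD_CONST 0    → 0
LOAD_FAST 0     → 0 -21
BINARY_MULTIPLY → 0
LOAD_CONST -5   → 0 -5
UNARY_NEGATIVE  → 0 5
BINARY_SUBTRACT → -5
STORE_FAST 0    → (empty)
LOAD_CONST 4    → 4

1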